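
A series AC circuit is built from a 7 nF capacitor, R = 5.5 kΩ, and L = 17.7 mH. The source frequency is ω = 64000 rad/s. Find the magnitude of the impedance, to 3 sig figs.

X_L = ωL = 1130 Ω
X_C = 1/(ωC) = 2230 Ω
Net reactance X = X_L − X_C = -1100 Ω
Z = 5500 − j1100 Ω
|Z| = √(5500² + 1100²) = 5610 Ω

5610 Ω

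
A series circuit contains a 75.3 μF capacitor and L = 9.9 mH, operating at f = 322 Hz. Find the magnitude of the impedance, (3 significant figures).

13.5 Ω

ω = 2πf = 2023 rad/s
X_L = ωL = 20.0 Ω
X_C = 1/(ωC) = 6.56 Ω
Net reactance X = X_L − X_C = 13.5 Ω
Z = j13.5 Ω
|Z| = √(0² + 13.5²) = 13.5 Ω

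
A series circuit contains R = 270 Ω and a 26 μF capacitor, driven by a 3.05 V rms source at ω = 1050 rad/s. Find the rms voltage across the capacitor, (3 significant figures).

0.410 V

X_C = 1/(ωC) = 36.6 Ω
Z = 270 − j36.6 Ω
|Z| = √(270² + 36.6²) = 272 Ω
I = V/|Z| = 11.2 mA
V_C = I·|Z_C| = 0.0112 × 36.6 = 0.410 V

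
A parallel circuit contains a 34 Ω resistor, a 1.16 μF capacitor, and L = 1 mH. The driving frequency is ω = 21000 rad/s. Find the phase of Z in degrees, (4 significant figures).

38.34°

X_L = ωL = 21.00 Ω
X_C = 1/(ωC) = 41.05 Ω
Parallel: admittances add. Y = 1/R + 1/(jωL) + jωC
Y = (0.02941 − j0.02326) S
|Y| = 0.03750 S → |Z| = 1/|Y| = 26.67 Ω, ∠Z = −∠Y = 38.34°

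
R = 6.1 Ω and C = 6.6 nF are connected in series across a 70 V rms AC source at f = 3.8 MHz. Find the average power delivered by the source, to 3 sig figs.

386 W

ω = 2πf = 2.388e+07 rad/s
X_C = 1/(ωC) = 6.35 Ω
Z = 6.10 − j6.35 Ω
|Z| = √(6.10² + 6.35²) = 8.80 Ω
∠Z = arctan(-6.35/6.10) = -46.1°
I = V/|Z| = 7.95 A
P = VI cos φ = 70 × 7.95 × cos(-46.1°) = 386 W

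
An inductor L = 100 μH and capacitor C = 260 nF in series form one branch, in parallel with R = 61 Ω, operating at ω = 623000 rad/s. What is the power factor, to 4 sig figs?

X_L = ωL = 62.30 Ω
X_C = 1/(ωC) = 6.174 Ω
Branch 1: Z₁ = R = 61.00 Ω
Branch 2 (series LC): Z₂ = j(X_L − X_C) = j56.13 Ω
Parallel: Z = Z₁Z₂/(Z₁+Z₂), |Z| = 41.30 Ω, ∠Z = 47.38°
cos φ = cos(47.38°) = 0.6771

0.6771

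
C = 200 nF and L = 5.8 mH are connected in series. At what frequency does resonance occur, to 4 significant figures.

4.673 kHz

ω₀ = 1/√(LC) = 1/√(0.0058 × 2e-07) = 29360 rad/s
f₀ = ω₀/(2π) = 4.673 kHz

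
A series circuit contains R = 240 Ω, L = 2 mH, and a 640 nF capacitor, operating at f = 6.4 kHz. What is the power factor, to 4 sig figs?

ω = 2πf = 40210 rad/s
X_L = ωL = 80.42 Ω
X_C = 1/(ωC) = 38.86 Ω
Net reactance X = X_L − X_C = 41.57 Ω
Z = 240.0 + j41.57 Ω
|Z| = √(240.0² + 41.57²) = 243.6 Ω
∠Z = arctan(41.57/240.0) = 9.826°
cos φ = cos(9.826°) = 0.9853

0.9853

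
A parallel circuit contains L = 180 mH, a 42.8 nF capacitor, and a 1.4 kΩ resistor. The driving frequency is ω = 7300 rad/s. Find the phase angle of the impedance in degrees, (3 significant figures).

X_L = ωL = 1310 Ω
X_C = 1/(ωC) = 3200 Ω
Parallel: admittances add. Y = 1/R + 1/(jωL) + jωC
Y = (0.000714 − j0.000449) S
|Y| = 0.000843 S → |Z| = 1/|Y| = 1190 Ω, ∠Z = −∠Y = 32.1°

32.1°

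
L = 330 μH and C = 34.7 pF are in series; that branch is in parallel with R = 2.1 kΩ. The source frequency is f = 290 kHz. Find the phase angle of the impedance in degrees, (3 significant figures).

ω = 2πf = 1.822e+06 rad/s
X_L = ωL = 601 Ω
X_C = 1/(ωC) = 15800 Ω
Branch 1: Z₁ = R = 2100 Ω
Branch 2 (series LC): Z₂ = j(X_L − X_C) = −j15200 Ω
Parallel: Z = Z₁Z₂/(Z₁+Z₂), |Z| = 2080 Ω, ∠Z = -7.86°

-7.86°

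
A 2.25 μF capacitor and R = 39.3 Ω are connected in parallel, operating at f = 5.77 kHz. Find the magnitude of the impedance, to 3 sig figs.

ω = 2πf = 36250 rad/s
X_C = 1/(ωC) = 12.3 Ω
Parallel: admittances add. Y = 1/R + jωC
Y = (0.0254 + j0.0816) S
|Y| = 0.0854 S → |Z| = 1/|Y| = 11.7 Ω, ∠Z = −∠Y = -72.7°

11.7 Ω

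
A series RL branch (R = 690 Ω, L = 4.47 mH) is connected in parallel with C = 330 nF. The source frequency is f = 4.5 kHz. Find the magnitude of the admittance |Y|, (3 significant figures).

ω = 2πf = 28270 rad/s
X_L = ωL = 126 Ω
X_C = 1/(ωC) = 107 Ω
Branch 1 (R+jX_L): Z₁ = 690 + j126 Ω, |Z₁| = 701 Ω
Branch 2 (−jX_C): Z₂ = −j107 Ω
Parallel: Z = Z₁Z₂/(Z₁+Z₂), |Z| = 109 Ω, ∠Z = -81.2°
|Y| = 1/|Z| = 9.18 mS

9.18 mS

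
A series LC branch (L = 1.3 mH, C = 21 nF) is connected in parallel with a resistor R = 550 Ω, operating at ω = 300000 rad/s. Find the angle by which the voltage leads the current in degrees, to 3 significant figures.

67.2°

X_L = ωL = 390 Ω
X_C = 1/(ωC) = 159 Ω
Branch 1: Z₁ = R = 550 Ω
Branch 2 (series LC): Z₂ = j(X_L − X_C) = j231 Ω
Parallel: Z = Z₁Z₂/(Z₁+Z₂), |Z| = 213 Ω, ∠Z = 67.2°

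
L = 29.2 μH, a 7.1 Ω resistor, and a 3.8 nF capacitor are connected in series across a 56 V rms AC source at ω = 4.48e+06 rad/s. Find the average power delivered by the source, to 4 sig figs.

4.245 W

X_L = ωL = 130.8 Ω
X_C = 1/(ωC) = 58.74 Ω
Net reactance X = X_L − X_C = 72.08 Ω
Z = 7.100 + j72.08 Ω
|Z| = √(7.100² + 72.08²) = 72.42 Ω
∠Z = arctan(72.08/7.100) = 84.37°
I = V/|Z| = 773.2 mA
P = VI cos φ = 56 × 0.7732 × cos(84.37°) = 4.245 W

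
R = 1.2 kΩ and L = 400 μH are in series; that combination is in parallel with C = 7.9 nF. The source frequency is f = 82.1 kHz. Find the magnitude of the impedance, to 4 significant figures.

ω = 2πf = 515800 rad/s
X_L = ωL = 206.3 Ω
X_C = 1/(ωC) = 245.4 Ω
Branch 1 (R+jX_L): Z₁ = 1200 + j206.3 Ω, |Z₁| = 1218 Ω
Branch 2 (−jX_C): Z₂ = −j245.4 Ω
Parallel: Z = Z₁Z₂/(Z₁+Z₂), |Z| = 248.9 Ω, ∠Z = -78.38°

248.9 Ω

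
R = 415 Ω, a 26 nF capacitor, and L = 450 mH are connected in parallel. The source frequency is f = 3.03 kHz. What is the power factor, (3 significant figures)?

0.988

ω = 2πf = 19040 rad/s
X_L = ωL = 8570 Ω
X_C = 1/(ωC) = 2020 Ω
Parallel: admittances add. Y = 1/R + 1/(jωL) + jωC
Y = (0.00241 + j0.000378) S
|Y| = 0.00244 S → |Z| = 1/|Y| = 410 Ω, ∠Z = −∠Y = -8.92°
cos φ = cos(-8.92°) = 0.988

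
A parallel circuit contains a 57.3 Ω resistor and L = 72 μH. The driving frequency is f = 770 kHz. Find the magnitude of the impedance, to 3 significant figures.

56.5 Ω

ω = 2πf = 4.838e+06 rad/s
X_L = ωL = 348 Ω
Parallel: admittances add. Y = 1/R + 1/(jωL)
Y = (0.0175 − j0.00287) S
|Y| = 0.0177 S → |Z| = 1/|Y| = 56.5 Ω, ∠Z = −∠Y = 9.34°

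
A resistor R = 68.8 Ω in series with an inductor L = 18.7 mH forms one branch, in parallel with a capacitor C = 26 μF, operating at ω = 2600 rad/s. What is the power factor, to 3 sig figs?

0.158

X_L = ωL = 48.6 Ω
X_C = 1/(ωC) = 14.8 Ω
Branch 1 (R+jX_L): Z₁ = 68.8 + j48.6 Ω, |Z₁| = 84.2 Ω
Branch 2 (−jX_C): Z₂ = −j14.8 Ω
Parallel: Z = Z₁Z₂/(Z₁+Z₂), |Z| = 16.3 Ω, ∠Z = -80.9°
cos φ = cos(-80.9°) = 0.158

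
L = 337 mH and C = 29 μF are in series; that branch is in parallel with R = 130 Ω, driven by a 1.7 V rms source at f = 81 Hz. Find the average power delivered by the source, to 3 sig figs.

ω = 2πf = 508.9 rad/s
X_L = ωL = 172 Ω
X_C = 1/(ωC) = 67.8 Ω
Branch 1: Z₁ = R = 130 Ω
Branch 2 (series LC): Z₂ = j(X_L − X_C) = j104 Ω
Parallel: Z = Z₁Z₂/(Z₁+Z₂), |Z| = 81.1 Ω, ∠Z = 51.4°
I = V/|Z| = 21.0 mA
P = VI cos φ = 1.7 × 0.0210 × cos(51.4°) = 22.2 mW

22.2 mW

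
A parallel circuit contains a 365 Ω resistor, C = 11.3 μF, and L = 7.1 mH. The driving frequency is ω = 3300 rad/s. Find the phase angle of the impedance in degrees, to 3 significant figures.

63.1°

X_L = ωL = 23.4 Ω
X_C = 1/(ωC) = 26.8 Ω
Parallel: admittances add. Y = 1/R + 1/(jωL) + jωC
Y = (0.00274 − j0.00539) S
|Y| = 0.00605 S → |Z| = 1/|Y| = 165 Ω, ∠Z = −∠Y = 63.1°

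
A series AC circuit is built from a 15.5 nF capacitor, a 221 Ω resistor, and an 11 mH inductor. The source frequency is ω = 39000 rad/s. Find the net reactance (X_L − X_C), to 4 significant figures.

-1225 Ω

X_L = ωL = 429.0 Ω
X_C = 1/(ωC) = 1654 Ω
X = 429.0 − 1654 = -1225 Ω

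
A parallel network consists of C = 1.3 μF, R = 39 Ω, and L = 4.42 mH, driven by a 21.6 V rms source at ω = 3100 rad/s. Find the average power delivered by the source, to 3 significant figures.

X_L = ωL = 13.7 Ω
X_C = 1/(ωC) = 248 Ω
Parallel: admittances add. Y = 1/R + 1/(jωL) + jωC
Y = (0.0256 − j0.0690) S
|Y| = 0.0736 S → |Z| = 1/|Y| = 13.6 Ω, ∠Z = −∠Y = 69.6°
I = V/|Z| = 1.59 A
P = VI cos φ = 21.6 × 1.59 × cos(69.6°) = 12.0 W

12.0 W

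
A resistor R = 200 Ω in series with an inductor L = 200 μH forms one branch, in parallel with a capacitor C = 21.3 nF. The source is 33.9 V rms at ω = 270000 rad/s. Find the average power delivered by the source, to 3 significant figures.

X_L = ωL = 54.0 Ω
X_C = 1/(ωC) = 174 Ω
Branch 1 (R+jX_L): Z₁ = 200 + j54.0 Ω, |Z₁| = 207 Ω
Branch 2 (−jX_C): Z₂ = −j174 Ω
Parallel: Z = Z₁Z₂/(Z₁+Z₂), |Z| = 154 Ω, ∠Z = -44.0°
I = V/|Z| = 219 mA
P = VI cos φ = 33.9 × 0.219 × cos(-44.0°) = 5.36 W

5.36 W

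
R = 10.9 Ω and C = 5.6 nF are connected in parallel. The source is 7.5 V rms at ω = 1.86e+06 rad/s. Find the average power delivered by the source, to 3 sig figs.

5.16 W

X_C = 1/(ωC) = 96.0 Ω
Parallel: admittances add. Y = 1/R + jωC
Y = (0.0917 + j0.0104) S
|Y| = 0.0923 S → |Z| = 1/|Y| = 10.8 Ω, ∠Z = −∠Y = -6.48°
I = V/|Z| = 692 mA
P = VI cos φ = 7.5 × 0.692 × cos(-6.48°) = 5.16 W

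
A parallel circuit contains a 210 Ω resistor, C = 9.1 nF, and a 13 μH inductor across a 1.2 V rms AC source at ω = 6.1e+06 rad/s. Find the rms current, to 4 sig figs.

51.80 mA

X_L = ωL = 79.30 Ω
X_C = 1/(ωC) = 18.01 Ω
Parallel: admittances add. Y = 1/R + 1/(jωL) + jωC
Y = (0.004762 + j0.04290) S
|Y| = 0.04316 S → |Z| = 1/|Y| = 23.17 Ω, ∠Z = −∠Y = -83.67°
I = V/|Z| = 1.2/23.17 = 51.80 mA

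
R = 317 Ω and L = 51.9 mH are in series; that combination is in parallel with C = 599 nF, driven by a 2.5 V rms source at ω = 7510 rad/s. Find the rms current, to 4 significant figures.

8.025 mA

X_L = ωL = 389.8 Ω
X_C = 1/(ωC) = 222.3 Ω
Branch 1 (R+jX_L): Z₁ = 317.0 + j389.8 Ω, |Z₁| = 502.4 Ω
Branch 2 (−jX_C): Z₂ = −j222.3 Ω
Parallel: Z = Z₁Z₂/(Z₁+Z₂), |Z| = 311.5 Ω, ∠Z = -66.97°
I = V/|Z| = 2.5/311.5 = 8.025 mA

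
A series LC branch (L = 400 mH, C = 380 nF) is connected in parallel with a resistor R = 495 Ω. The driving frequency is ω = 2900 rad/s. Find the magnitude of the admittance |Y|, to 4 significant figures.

X_L = ωL = 1160 Ω
X_C = 1/(ωC) = 907.4 Ω
Branch 1: Z₁ = R = 495.0 Ω
Branch 2 (series LC): Z₂ = j(X_L − X_C) = j252.6 Ω
Parallel: Z = Z₁Z₂/(Z₁+Z₂), |Z| = 225.0 Ω, ∠Z = 62.97°
|Y| = 1/|Z| = 4.445 mS

4.445 mS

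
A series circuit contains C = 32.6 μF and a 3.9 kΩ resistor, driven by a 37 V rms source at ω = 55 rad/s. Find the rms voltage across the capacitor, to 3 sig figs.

5.24 V

X_C = 1/(ωC) = 558 Ω
Z = 3900 − j558 Ω
|Z| = √(3900² + 558²) = 3940 Ω
I = V/|Z| = 9.39 mA
V_C = I·|Z_C| = 0.00939 × 558 = 5.24 V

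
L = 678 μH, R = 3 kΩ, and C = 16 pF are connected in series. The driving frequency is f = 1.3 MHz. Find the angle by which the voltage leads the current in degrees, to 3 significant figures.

ω = 2πf = 8.168e+06 rad/s
X_L = ωL = 5540 Ω
X_C = 1/(ωC) = 7650 Ω
Net reactance X = X_L − X_C = -2110 Ω
Z = 3000 − j2110 Ω
|Z| = √(3000² + 2110²) = 3670 Ω
∠Z = arctan(-2110/3000) = -35.2°

-35.2°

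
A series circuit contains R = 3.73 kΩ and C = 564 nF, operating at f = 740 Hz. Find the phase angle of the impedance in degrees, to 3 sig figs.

ω = 2πf = 4650 rad/s
X_C = 1/(ωC) = 381 Ω
Z = 3730 − j381 Ω
|Z| = √(3730² + 381²) = 3750 Ω
∠Z = arctan(-381/3730) = -5.84°

-5.84°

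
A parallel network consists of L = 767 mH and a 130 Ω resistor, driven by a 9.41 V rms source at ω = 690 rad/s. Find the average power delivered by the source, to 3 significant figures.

X_L = ωL = 529 Ω
Parallel: admittances add. Y = 1/R + 1/(jωL)
Y = (0.00769 − j0.00189) S
|Y| = 0.00792 S → |Z| = 1/|Y| = 126 Ω, ∠Z = −∠Y = 13.8°
I = V/|Z| = 74.5 mA
P = VI cos φ = 9.41 × 0.0745 × cos(13.8°) = 681 mW

681 mW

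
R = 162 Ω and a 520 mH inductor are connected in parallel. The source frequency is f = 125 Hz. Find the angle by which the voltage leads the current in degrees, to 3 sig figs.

ω = 2πf = 785.4 rad/s
X_L = ωL = 408 Ω
Parallel: admittances add. Y = 1/R + 1/(jωL)
Y = (0.00617 − j0.00245) S
|Y| = 0.00664 S → |Z| = 1/|Y| = 151 Ω, ∠Z = −∠Y = 21.6°

21.6°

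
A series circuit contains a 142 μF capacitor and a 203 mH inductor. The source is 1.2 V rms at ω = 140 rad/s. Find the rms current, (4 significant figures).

X_L = ωL = 28.42 Ω
X_C = 1/(ωC) = 50.30 Ω
Net reactance X = X_L − X_C = -21.88 Ω
Z = − j21.88 Ω
|Z| = √(0² + 21.88²) = 21.88 Ω
I = V/|Z| = 1.2/21.88 = 54.84 mA

54.84 mA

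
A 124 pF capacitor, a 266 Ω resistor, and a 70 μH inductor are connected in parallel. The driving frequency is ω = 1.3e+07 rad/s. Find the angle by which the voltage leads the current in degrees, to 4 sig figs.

X_L = ωL = 910.0 Ω
X_C = 1/(ωC) = 620.3 Ω
Parallel: admittances add. Y = 1/R + 1/(jωL) + jωC
Y = (0.003759 + j0.0005131) S
|Y| = 0.003794 S → |Z| = 1/|Y| = 263.6 Ω, ∠Z = −∠Y = -7.772°

-7.772°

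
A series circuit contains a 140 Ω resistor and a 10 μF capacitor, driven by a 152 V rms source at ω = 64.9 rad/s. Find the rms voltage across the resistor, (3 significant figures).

13.8 V

X_C = 1/(ωC) = 1540 Ω
Z = 140 − j1540 Ω
|Z| = √(140² + 1540²) = 1550 Ω
I = V/|Z| = 98.2 mA
V_R = I·|Z_R| = 0.0982 × 140 = 13.8 V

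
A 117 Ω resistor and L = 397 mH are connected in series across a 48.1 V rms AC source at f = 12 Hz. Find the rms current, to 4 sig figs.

398.3 mA

ω = 2πf = 75.40 rad/s
X_L = ωL = 29.93 Ω
Z = 117.0 + j29.93 Ω
|Z| = √(117.0² + 29.93²) = 120.8 Ω
I = V/|Z| = 48.1/120.8 = 398.3 mA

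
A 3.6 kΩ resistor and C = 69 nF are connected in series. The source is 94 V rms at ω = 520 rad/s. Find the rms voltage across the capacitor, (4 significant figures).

X_C = 1/(ωC) = 27870 Ω
Z = 3600 − j27870 Ω
|Z| = √(3600² + 27870²) = 28100 Ω
I = V/|Z| = 3.345 mA
V_C = I·|Z_C| = 0.003345 × 27870 = 93.23 V

93.23 V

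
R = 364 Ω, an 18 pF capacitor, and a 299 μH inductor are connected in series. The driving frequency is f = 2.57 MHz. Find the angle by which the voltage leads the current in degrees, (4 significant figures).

ω = 2πf = 1.615e+07 rad/s
X_L = ωL = 4828 Ω
X_C = 1/(ωC) = 3440 Ω
Net reactance X = X_L − X_C = 1388 Ω
Z = 364.0 + j1388 Ω
|Z| = √(364.0² + 1388²) = 1435 Ω
∠Z = arctan(1388/364.0) = 75.30°

75.30°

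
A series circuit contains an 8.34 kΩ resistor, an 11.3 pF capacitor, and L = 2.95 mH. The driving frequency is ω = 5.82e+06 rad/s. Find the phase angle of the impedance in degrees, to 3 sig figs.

X_L = ωL = 17200 Ω
X_C = 1/(ωC) = 15200 Ω
Net reactance X = X_L − X_C = 1960 Ω
Z = 8340 + j1960 Ω
|Z| = √(8340² + 1960²) = 8570 Ω
∠Z = arctan(1960/8340) = 13.2°

13.2°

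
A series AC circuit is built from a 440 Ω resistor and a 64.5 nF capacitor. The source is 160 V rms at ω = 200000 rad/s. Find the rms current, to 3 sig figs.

X_C = 1/(ωC) = 77.5 Ω
Z = 440 − j77.5 Ω
|Z| = √(440² + 77.5²) = 447 Ω
I = V/|Z| = 160/447 = 358 mA

358 mA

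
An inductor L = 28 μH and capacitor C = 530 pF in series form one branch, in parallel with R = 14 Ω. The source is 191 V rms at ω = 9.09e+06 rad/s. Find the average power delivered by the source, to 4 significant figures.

X_L = ωL = 254.5 Ω
X_C = 1/(ωC) = 207.6 Ω
Branch 1: Z₁ = R = 14.00 Ω
Branch 2 (series LC): Z₂ = j(X_L − X_C) = j46.95 Ω
Parallel: Z = Z₁Z₂/(Z₁+Z₂), |Z| = 13.42 Ω, ∠Z = 16.60°
I = V/|Z| = 14.24 A
P = VI cos φ = 191 × 14.24 × cos(16.60°) = 2.606 kW

2.606 kW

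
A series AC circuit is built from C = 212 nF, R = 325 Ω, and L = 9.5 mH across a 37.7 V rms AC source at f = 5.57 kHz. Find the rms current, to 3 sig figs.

ω = 2πf = 35000 rad/s
X_L = ωL = 332 Ω
X_C = 1/(ωC) = 135 Ω
Net reactance X = X_L − X_C = 198 Ω
Z = 325 + j198 Ω
|Z| = √(325² + 198²) = 380 Ω
I = V/|Z| = 37.7/380 = 99.1 mA

99.1 mA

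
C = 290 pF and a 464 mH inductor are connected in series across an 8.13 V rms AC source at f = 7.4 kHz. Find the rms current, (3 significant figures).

155 μA

ω = 2πf = 46500 rad/s
X_L = ωL = 21600 Ω
X_C = 1/(ωC) = 74200 Ω
Net reactance X = X_L − X_C = -52600 Ω
Z = − j52600 Ω
|Z| = √(0² + 52600²) = 52600 Ω
I = V/|Z| = 8.13/52600 = 155 μA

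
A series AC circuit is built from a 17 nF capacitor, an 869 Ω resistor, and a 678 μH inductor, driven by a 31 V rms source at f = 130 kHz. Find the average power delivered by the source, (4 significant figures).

845.9 mW

ω = 2πf = 816800 rad/s
X_L = ωL = 553.8 Ω
X_C = 1/(ωC) = 72.02 Ω
Net reactance X = X_L − X_C = 481.8 Ω
Z = 869.0 + j481.8 Ω
|Z| = √(869.0² + 481.8²) = 993.6 Ω
∠Z = arctan(481.8/869.0) = 29.00°
I = V/|Z| = 31.20 mA
P = VI cos φ = 31 × 0.03120 × cos(29.00°) = 845.9 mW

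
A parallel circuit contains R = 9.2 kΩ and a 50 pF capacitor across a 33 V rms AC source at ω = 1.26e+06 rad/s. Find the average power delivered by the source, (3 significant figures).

X_C = 1/(ωC) = 15900 Ω
Parallel: admittances add. Y = 1/R + jωC
Y = (0.000109 + j6.3e-05) S
|Y| = 0.000126 S → |Z| = 1/|Y| = 7960 Ω, ∠Z = −∠Y = -30.1°
I = V/|Z| = 4.15 mA
P = VI cos φ = 33 × 0.00415 × cos(-30.1°) = 118 mW

118 mW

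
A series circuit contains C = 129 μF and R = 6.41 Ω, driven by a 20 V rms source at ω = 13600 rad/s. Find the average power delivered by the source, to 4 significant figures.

61.91 W

X_C = 1/(ωC) = 0.5700 Ω
Z = 6.410 − j0.5700 Ω
|Z| = √(6.410² + 0.5700²) = 6.435 Ω
∠Z = arctan(-0.5700/6.410) = -5.082°
I = V/|Z| = 3.108 A
P = VI cos φ = 20 × 3.108 × cos(-5.082°) = 61.91 W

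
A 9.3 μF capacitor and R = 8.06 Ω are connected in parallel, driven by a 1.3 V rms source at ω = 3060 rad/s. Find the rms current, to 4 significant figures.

X_C = 1/(ωC) = 35.14 Ω
Parallel: admittances add. Y = 1/R + jωC
Y = (0.1241 + j0.02846) S
|Y| = 0.1273 S → |Z| = 1/|Y| = 7.856 Ω, ∠Z = −∠Y = -12.92°
I = V/|Z| = 1.3/7.856 = 165.5 mA

165.5 mA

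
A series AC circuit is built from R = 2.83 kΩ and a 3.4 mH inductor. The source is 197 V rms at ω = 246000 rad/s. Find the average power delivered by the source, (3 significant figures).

X_L = ωL = 836 Ω
Z = 2830 + j836 Ω
|Z| = √(2830² + 836²) = 2950 Ω
∠Z = arctan(836/2830) = 16.5°
I = V/|Z| = 66.8 mA
P = VI cos φ = 197 × 0.0668 × cos(16.5°) = 12.6 W

12.6 W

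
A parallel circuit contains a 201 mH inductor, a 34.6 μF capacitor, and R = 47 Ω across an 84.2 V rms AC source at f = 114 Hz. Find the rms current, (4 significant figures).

ω = 2πf = 716.3 rad/s
X_L = ωL = 144.0 Ω
X_C = 1/(ωC) = 40.35 Ω
Parallel: admittances add. Y = 1/R + 1/(jωL) + jωC
Y = (0.02128 + j0.01784) S
|Y| = 0.02776 S → |Z| = 1/|Y| = 36.02 Ω, ∠Z = −∠Y = -39.98°
I = V/|Z| = 84.2/36.02 = 2.338 A

2.338 A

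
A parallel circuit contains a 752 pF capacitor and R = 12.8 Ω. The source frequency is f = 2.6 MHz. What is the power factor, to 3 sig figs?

ω = 2πf = 1.634e+07 rad/s
X_C = 1/(ωC) = 81.4 Ω
Parallel: admittances add. Y = 1/R + jωC
Y = (0.0781 + j0.0123) S
|Y| = 0.0791 S → |Z| = 1/|Y| = 12.6 Ω, ∠Z = −∠Y = -8.94°
cos φ = cos(-8.94°) = 0.988

0.988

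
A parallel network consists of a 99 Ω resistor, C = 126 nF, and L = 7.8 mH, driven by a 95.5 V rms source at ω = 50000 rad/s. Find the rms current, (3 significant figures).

1.03 A

X_L = ωL = 390 Ω
X_C = 1/(ωC) = 159 Ω
Parallel: admittances add. Y = 1/R + 1/(jωL) + jωC
Y = (0.0101 + j0.00374) S
|Y| = 0.0108 S → |Z| = 1/|Y| = 92.9 Ω, ∠Z = −∠Y = -20.3°
I = V/|Z| = 95.5/92.9 = 1.03 A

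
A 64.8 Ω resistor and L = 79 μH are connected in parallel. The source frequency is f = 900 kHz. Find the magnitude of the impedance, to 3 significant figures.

ω = 2πf = 5.655e+06 rad/s
X_L = ωL = 447 Ω
Parallel: admittances add. Y = 1/R + 1/(jωL)
Y = (0.0154 − j0.00224) S
|Y| = 0.0156 S → |Z| = 1/|Y| = 64.1 Ω, ∠Z = −∠Y = 8.25°

64.1 Ω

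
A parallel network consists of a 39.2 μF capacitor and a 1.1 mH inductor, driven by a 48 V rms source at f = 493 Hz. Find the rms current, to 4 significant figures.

ω = 2πf = 3098 rad/s
X_L = ωL = 3.407 Ω
X_C = 1/(ωC) = 8.235 Ω
Parallel: admittances add. Y = 1/(jωL) + jωC
Y = (0 − j0.1721) S
|Y| = 0.1721 S → |Z| = 1/|Y| = 5.812 Ω, ∠Z = −∠Y = 90.00°
I = V/|Z| = 48/5.812 = 8.259 A

8.259 A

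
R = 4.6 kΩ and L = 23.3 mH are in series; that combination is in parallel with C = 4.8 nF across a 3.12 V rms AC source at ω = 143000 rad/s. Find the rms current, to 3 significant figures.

X_L = ωL = 3330 Ω
X_C = 1/(ωC) = 1460 Ω
Branch 1 (R+jX_L): Z₁ = 4600 + j3330 Ω, |Z₁| = 5680 Ω
Branch 2 (−jX_C): Z₂ = −j1460 Ω
Parallel: Z = Z₁Z₂/(Z₁+Z₂), |Z| = 1670 Ω, ∠Z = -76.3°
I = V/|Z| = 3.12/1670 = 1.87 mA

1.87 mA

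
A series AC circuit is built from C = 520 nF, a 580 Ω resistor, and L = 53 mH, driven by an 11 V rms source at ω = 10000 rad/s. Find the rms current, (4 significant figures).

16.39 mA

X_L = ωL = 530.0 Ω
X_C = 1/(ωC) = 192.3 Ω
Net reactance X = X_L − X_C = 337.7 Ω
Z = 580.0 + j337.7 Ω
|Z| = √(580.0² + 337.7²) = 671.1 Ω
I = V/|Z| = 11/671.1 = 16.39 mA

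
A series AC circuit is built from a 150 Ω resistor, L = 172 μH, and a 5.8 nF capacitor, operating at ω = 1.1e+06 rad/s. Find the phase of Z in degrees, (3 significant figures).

12.2°

X_L = ωL = 189 Ω
X_C = 1/(ωC) = 157 Ω
Net reactance X = X_L − X_C = 32.5 Ω
Z = 150 + j32.5 Ω
|Z| = √(150² + 32.5²) = 153 Ω
∠Z = arctan(32.5/150) = 12.2°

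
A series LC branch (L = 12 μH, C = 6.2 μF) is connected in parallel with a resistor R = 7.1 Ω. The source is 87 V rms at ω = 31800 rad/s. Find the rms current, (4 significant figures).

X_L = ωL = 0.3816 Ω
X_C = 1/(ωC) = 5.072 Ω
Branch 1: Z₁ = R = 7.100 Ω
Branch 2 (series LC): Z₂ = j(X_L − X_C) = −j4.690 Ω
Parallel: Z = Z₁Z₂/(Z₁+Z₂), |Z| = 3.914 Ω, ∠Z = -56.55°
I = V/|Z| = 87/3.914 = 22.23 A

22.23 A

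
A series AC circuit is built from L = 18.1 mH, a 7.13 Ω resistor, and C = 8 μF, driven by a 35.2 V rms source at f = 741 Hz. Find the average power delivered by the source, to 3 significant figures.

2.64 W

ω = 2πf = 4656 rad/s
X_L = ωL = 84.3 Ω
X_C = 1/(ωC) = 26.8 Ω
Net reactance X = X_L − X_C = 57.4 Ω
Z = 7.13 + j57.4 Ω
|Z| = √(7.13² + 57.4²) = 57.9 Ω
∠Z = arctan(57.4/7.13) = 82.9°
I = V/|Z| = 608 mA
P = VI cos φ = 35.2 × 0.608 × cos(82.9°) = 2.64 W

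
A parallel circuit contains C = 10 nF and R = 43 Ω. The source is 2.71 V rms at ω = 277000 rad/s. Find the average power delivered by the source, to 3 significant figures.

171 mW

X_C = 1/(ωC) = 361 Ω
Parallel: admittances add. Y = 1/R + jωC
Y = (0.0233 + j0.00277) S
|Y| = 0.0234 S → |Z| = 1/|Y| = 42.7 Ω, ∠Z = −∠Y = -6.79°
I = V/|Z| = 63.5 mA
P = VI cos φ = 2.71 × 0.0635 × cos(-6.79°) = 171 mW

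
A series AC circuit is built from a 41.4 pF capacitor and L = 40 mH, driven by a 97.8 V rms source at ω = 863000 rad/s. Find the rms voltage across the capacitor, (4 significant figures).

419.1 V

X_L = ωL = 34520 Ω
X_C = 1/(ωC) = 27990 Ω
Net reactance X = X_L − X_C = 6531 Ω
Z = j6531 Ω
|Z| = √(0² + 6531²) = 6531 Ω
I = V/|Z| = 14.97 mA
V_C = I·|Z_C| = 0.01497 × 27990 = 419.1 V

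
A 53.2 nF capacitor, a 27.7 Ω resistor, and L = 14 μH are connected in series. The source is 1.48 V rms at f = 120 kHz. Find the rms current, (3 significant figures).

ω = 2πf = 754000 rad/s
X_L = ωL = 10.6 Ω
X_C = 1/(ωC) = 24.9 Ω
Net reactance X = X_L − X_C = -14.4 Ω
Z = 27.7 − j14.4 Ω
|Z| = √(27.7² + 14.4²) = 31.2 Ω
I = V/|Z| = 1.48/31.2 = 47.4 mA

47.4 mA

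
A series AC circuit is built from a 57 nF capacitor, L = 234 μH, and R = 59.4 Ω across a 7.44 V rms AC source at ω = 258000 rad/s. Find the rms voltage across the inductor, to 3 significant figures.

7.50 V

X_L = ωL = 60.4 Ω
X_C = 1/(ωC) = 68.0 Ω
Net reactance X = X_L − X_C = -7.63 Ω
Z = 59.4 − j7.63 Ω
|Z| = √(59.4² + 7.63²) = 59.9 Ω
I = V/|Z| = 124 mA
V_L = I·|Z_L| = 0.124 × 60.4 = 7.50 V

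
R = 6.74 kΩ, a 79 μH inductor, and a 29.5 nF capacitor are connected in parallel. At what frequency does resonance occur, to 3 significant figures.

104 kHz

ω₀ = 1/√(LC) = 1/√(7.9e-05 × 2.95e-08) = 655100 rad/s
f₀ = ω₀/(2π) = 104 kHz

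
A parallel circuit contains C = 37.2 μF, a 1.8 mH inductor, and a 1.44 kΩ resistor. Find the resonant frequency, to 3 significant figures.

ω₀ = 1/√(LC) = 1/√(0.0018 × 3.72e-05) = 3864 rad/s
f₀ = ω₀/(2π) = 615 Hz

615 Hz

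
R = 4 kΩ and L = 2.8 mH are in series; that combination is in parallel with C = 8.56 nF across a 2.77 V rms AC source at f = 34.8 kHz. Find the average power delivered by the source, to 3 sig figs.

1.87 mW

ω = 2πf = 218700 rad/s
X_L = ωL = 612 Ω
X_C = 1/(ωC) = 534 Ω
Branch 1 (R+jX_L): Z₁ = 4000 + j612 Ω, |Z₁| = 4050 Ω
Branch 2 (−jX_C): Z₂ = −j534 Ω
Parallel: Z = Z₁Z₂/(Z₁+Z₂), |Z| = 540 Ω, ∠Z = -82.4°
I = V/|Z| = 5.13 mA
P = VI cos φ = 2.77 × 0.00513 × cos(-82.4°) = 1.87 mW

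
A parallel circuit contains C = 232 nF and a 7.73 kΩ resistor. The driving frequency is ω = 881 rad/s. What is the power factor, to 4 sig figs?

X_C = 1/(ωC) = 4893 Ω
Parallel: admittances add. Y = 1/R + jωC
Y = (0.0001294 + j0.0002044) S
|Y| = 0.0002419 S → |Z| = 1/|Y| = 4134 Ω, ∠Z = −∠Y = -57.67°
cos φ = cos(-57.67°) = 0.5348

0.5348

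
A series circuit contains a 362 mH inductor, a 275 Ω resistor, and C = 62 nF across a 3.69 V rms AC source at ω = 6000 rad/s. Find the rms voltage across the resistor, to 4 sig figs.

1.735 V

X_L = ωL = 2172 Ω
X_C = 1/(ωC) = 2688 Ω
Net reactance X = X_L − X_C = -516.2 Ω
Z = 275.0 − j516.2 Ω
|Z| = √(275.0² + 516.2²) = 584.9 Ω
I = V/|Z| = 6.309 mA
V_R = I·|Z_R| = 0.006309 × 275.0 = 1.735 V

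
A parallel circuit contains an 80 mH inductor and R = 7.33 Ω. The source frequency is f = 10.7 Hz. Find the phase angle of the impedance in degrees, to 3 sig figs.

ω = 2πf = 67.23 rad/s
X_L = ωL = 5.38 Ω
Parallel: admittances add. Y = 1/R + 1/(jωL)
Y = (0.136 − j0.186) S
|Y| = 0.231 S → |Z| = 1/|Y| = 4.34 Ω, ∠Z = −∠Y = 53.7°

53.7°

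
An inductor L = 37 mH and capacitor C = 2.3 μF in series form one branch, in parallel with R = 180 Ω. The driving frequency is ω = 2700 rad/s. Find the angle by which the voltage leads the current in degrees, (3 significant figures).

-71.2°

X_L = ωL = 99.9 Ω
X_C = 1/(ωC) = 161 Ω
Branch 1: Z₁ = R = 180 Ω
Branch 2 (series LC): Z₂ = j(X_L − X_C) = −j61.1 Ω
Parallel: Z = Z₁Z₂/(Z₁+Z₂), |Z| = 57.9 Ω, ∠Z = -71.2°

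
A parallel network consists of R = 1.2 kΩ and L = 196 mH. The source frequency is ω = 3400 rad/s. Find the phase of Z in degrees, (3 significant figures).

X_L = ωL = 666 Ω
Parallel: admittances add. Y = 1/R + 1/(jωL)
Y = (0.000833 − j0.00150) S
|Y| = 0.00172 S → |Z| = 1/|Y| = 583 Ω, ∠Z = −∠Y = 61.0°

61.0°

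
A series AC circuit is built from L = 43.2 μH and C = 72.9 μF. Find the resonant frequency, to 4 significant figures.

2.836 kHz

ω₀ = 1/√(LC) = 1/√(4.32e-05 × 7.29e-05) = 17820 rad/s
f₀ = ω₀/(2π) = 2.836 kHz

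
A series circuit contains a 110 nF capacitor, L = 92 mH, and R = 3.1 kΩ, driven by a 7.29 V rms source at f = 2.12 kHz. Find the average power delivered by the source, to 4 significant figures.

ω = 2πf = 13320 rad/s
X_L = ωL = 1225 Ω
X_C = 1/(ωC) = 682.5 Ω
Net reactance X = X_L − X_C = 543.0 Ω
Z = 3100 + j543.0 Ω
|Z| = √(3100² + 543.0²) = 3147 Ω
∠Z = arctan(543.0/3100) = 9.935°
I = V/|Z| = 2.316 mA
P = VI cos φ = 7.29 × 0.002316 × cos(9.935°) = 16.63 mW

16.63 mW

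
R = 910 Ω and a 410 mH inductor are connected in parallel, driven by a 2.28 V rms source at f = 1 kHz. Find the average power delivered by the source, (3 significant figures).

ω = 2πf = 6283 rad/s
X_L = ωL = 2580 Ω
Parallel: admittances add. Y = 1/R + 1/(jωL)
Y = (0.00110 − j0.000388) S
|Y| = 0.00117 S → |Z| = 1/|Y| = 858 Ω, ∠Z = −∠Y = 19.5°
I = V/|Z| = 2.66 mA
P = VI cos φ = 2.28 × 0.00266 × cos(19.5°) = 5.71 mW

5.71 mW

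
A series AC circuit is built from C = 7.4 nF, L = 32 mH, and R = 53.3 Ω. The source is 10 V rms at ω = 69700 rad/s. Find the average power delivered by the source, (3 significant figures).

X_L = ωL = 2230 Ω
X_C = 1/(ωC) = 1940 Ω
Net reactance X = X_L − X_C = 292 Ω
Z = 53.3 + j292 Ω
|Z| = √(53.3² + 292²) = 296 Ω
∠Z = arctan(292/53.3) = 79.6°
I = V/|Z| = 33.7 mA
P = VI cos φ = 10 × 0.0337 × cos(79.6°) = 60.7 mW

60.7 mW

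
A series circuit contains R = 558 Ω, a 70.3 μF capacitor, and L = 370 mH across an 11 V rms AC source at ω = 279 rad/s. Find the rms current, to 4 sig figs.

19.63 mA

X_L = ωL = 103.2 Ω
X_C = 1/(ωC) = 50.98 Ω
Net reactance X = X_L − X_C = 52.25 Ω
Z = 558.0 + j52.25 Ω
|Z| = √(558.0² + 52.25²) = 560.4 Ω
I = V/|Z| = 11/560.4 = 19.63 mA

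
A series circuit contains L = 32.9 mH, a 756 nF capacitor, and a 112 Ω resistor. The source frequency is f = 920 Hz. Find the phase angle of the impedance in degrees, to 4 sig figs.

-19.04°

ω = 2πf = 5781 rad/s
X_L = ωL = 190.2 Ω
X_C = 1/(ωC) = 228.8 Ω
Net reactance X = X_L − X_C = -38.65 Ω
Z = 112.0 − j38.65 Ω
|Z| = √(112.0² + 38.65²) = 118.5 Ω
∠Z = arctan(-38.65/112.0) = -19.04°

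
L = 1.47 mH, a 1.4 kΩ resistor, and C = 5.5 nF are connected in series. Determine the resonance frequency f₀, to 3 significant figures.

56.0 kHz

ω₀ = 1/√(LC) = 1/√(0.00147 × 5.5e-09) = 351700 rad/s
f₀ = ω₀/(2π) = 56.0 kHz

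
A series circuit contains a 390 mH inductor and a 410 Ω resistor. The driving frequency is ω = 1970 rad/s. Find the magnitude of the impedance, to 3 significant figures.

X_L = ωL = 768 Ω
Z = 410 + j768 Ω
|Z| = √(410² + 768²) = 871 Ω

871 Ω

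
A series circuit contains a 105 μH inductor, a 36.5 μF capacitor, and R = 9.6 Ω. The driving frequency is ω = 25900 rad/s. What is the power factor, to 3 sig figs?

0.985

X_L = ωL = 2.72 Ω
X_C = 1/(ωC) = 1.06 Ω
Net reactance X = X_L − X_C = 1.66 Ω
Z = 9.60 + j1.66 Ω
|Z| = √(9.60² + 1.66²) = 9.74 Ω
∠Z = arctan(1.66/9.60) = 9.82°
cos φ = cos(9.82°) = 0.985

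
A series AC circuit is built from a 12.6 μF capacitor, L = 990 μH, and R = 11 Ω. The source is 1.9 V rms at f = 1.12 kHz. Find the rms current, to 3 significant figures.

ω = 2πf = 7037 rad/s
X_L = ωL = 6.97 Ω
X_C = 1/(ωC) = 11.3 Ω
Net reactance X = X_L − X_C = -4.31 Ω
Z = 11.0 − j4.31 Ω
|Z| = √(11.0² + 4.31²) = 11.8 Ω
I = V/|Z| = 1.9/11.8 = 161 mA

161 mA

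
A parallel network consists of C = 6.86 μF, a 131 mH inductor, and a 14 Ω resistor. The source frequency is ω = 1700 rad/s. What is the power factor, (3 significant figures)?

0.995

X_L = ωL = 223 Ω
X_C = 1/(ωC) = 85.7 Ω
Parallel: admittances add. Y = 1/R + 1/(jωL) + jωC
Y = (0.0714 + j0.00717) S
|Y| = 0.0718 S → |Z| = 1/|Y| = 13.9 Ω, ∠Z = −∠Y = -5.73°
cos φ = cos(-5.73°) = 0.995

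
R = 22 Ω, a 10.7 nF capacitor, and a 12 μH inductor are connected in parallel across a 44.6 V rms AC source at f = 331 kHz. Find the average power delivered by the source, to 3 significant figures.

ω = 2πf = 2.08e+06 rad/s
X_L = ωL = 25.0 Ω
X_C = 1/(ωC) = 44.9 Ω
Parallel: admittances add. Y = 1/R + 1/(jωL) + jωC
Y = (0.0455 − j0.0178) S
|Y| = 0.0488 S → |Z| = 1/|Y| = 20.5 Ω, ∠Z = −∠Y = 21.4°
I = V/|Z| = 2.18 A
P = VI cos φ = 44.6 × 2.18 × cos(21.4°) = 90.4 W

90.4 W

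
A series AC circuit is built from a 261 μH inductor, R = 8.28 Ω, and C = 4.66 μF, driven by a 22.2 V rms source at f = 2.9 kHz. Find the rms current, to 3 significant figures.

2.04 A

ω = 2πf = 18220 rad/s
X_L = ωL = 4.76 Ω
X_C = 1/(ωC) = 11.8 Ω
Net reactance X = X_L − X_C = -7.02 Ω
Z = 8.28 − j7.02 Ω
|Z| = √(8.28² + 7.02²) = 10.9 Ω
I = V/|Z| = 22.2/10.9 = 2.04 A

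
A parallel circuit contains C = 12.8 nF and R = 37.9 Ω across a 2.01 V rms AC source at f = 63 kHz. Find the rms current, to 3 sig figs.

ω = 2πf = 395800 rad/s
X_C = 1/(ωC) = 197 Ω
Parallel: admittances add. Y = 1/R + jωC
Y = (0.0264 + j0.00507) S
|Y| = 0.0269 S → |Z| = 1/|Y| = 37.2 Ω, ∠Z = −∠Y = -10.9°
I = V/|Z| = 2.01/37.2 = 54.0 mA

54.0 mA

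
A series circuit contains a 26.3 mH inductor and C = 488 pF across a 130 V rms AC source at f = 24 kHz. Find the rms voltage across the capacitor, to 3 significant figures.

ω = 2πf = 150800 rad/s
X_L = ωL = 3970 Ω
X_C = 1/(ωC) = 13600 Ω
Net reactance X = X_L − X_C = -9620 Ω
Z = − j9620 Ω
|Z| = √(0² + 9620²) = 9620 Ω
I = V/|Z| = 13.5 mA
V_C = I·|Z_C| = 0.0135 × 13600 = 184 V

184 V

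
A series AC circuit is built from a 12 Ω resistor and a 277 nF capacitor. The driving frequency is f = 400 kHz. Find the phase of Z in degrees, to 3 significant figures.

ω = 2πf = 2.513e+06 rad/s
X_C = 1/(ωC) = 1.44 Ω
Z = 12.0 − j1.44 Ω
|Z| = √(12.0² + 1.44²) = 12.1 Ω
∠Z = arctan(-1.44/12.0) = -6.83°

-6.83°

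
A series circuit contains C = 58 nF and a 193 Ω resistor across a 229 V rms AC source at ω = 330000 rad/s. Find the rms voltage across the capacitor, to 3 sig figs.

59.8 V

X_C = 1/(ωC) = 52.2 Ω
Z = 193 − j52.2 Ω
|Z| = √(193² + 52.2²) = 200 Ω
I = V/|Z| = 1.15 A
V_C = I·|Z_C| = 1.15 × 52.2 = 59.8 V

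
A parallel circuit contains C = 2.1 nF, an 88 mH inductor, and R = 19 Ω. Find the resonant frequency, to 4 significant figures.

ω₀ = 1/√(LC) = 1/√(0.088 × 2.1e-09) = 73560 rad/s
f₀ = ω₀/(2π) = 11.71 kHz

11.71 kHz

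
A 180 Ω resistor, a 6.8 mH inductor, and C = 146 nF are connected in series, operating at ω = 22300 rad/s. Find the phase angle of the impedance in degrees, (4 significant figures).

-40.82°

X_L = ωL = 151.6 Ω
X_C = 1/(ωC) = 307.1 Ω
Net reactance X = X_L − X_C = -155.5 Ω
Z = 180.0 − j155.5 Ω
|Z| = √(180.0² + 155.5²) = 237.9 Ω
∠Z = arctan(-155.5/180.0) = -40.82°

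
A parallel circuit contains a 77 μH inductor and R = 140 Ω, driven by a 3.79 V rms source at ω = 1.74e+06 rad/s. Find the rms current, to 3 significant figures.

X_L = ωL = 134 Ω
Parallel: admittances add. Y = 1/R + 1/(jωL)
Y = (0.00714 − j0.00746) S
|Y| = 0.0103 S → |Z| = 1/|Y| = 96.8 Ω, ∠Z = −∠Y = 46.3°
I = V/|Z| = 3.79/96.8 = 39.2 mA

39.2 mA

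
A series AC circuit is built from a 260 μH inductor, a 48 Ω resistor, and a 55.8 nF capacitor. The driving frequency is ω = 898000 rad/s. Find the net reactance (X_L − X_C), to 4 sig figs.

X_L = ωL = 233.5 Ω
X_C = 1/(ωC) = 19.96 Ω
X = 233.5 − 19.96 = 213.5 Ω

213.5 Ω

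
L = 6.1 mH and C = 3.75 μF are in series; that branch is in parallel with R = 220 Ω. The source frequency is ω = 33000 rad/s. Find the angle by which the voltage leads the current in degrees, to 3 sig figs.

X_L = ωL = 201 Ω
X_C = 1/(ωC) = 8.08 Ω
Branch 1: Z₁ = R = 220 Ω
Branch 2 (series LC): Z₂ = j(X_L − X_C) = j193 Ω
Parallel: Z = Z₁Z₂/(Z₁+Z₂), |Z| = 145 Ω, ∠Z = 48.7°

48.7°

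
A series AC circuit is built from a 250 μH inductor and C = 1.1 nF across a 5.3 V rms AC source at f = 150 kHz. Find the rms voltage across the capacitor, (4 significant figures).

ω = 2πf = 942500 rad/s
X_L = ωL = 235.6 Ω
X_C = 1/(ωC) = 964.6 Ω
Net reactance X = X_L − X_C = -729.0 Ω
Z = − j729.0 Ω
|Z| = √(0² + 729.0²) = 729.0 Ω
I = V/|Z| = 7.271 mA
V_C = I·|Z_C| = 0.007271 × 964.6 = 7.013 V

7.013 V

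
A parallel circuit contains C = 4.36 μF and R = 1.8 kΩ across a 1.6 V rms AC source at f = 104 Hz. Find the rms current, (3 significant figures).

4.64 mA

ω = 2πf = 653.5 rad/s
X_C = 1/(ωC) = 351 Ω
Parallel: admittances add. Y = 1/R + jωC
Y = (0.000556 + j0.00285) S
|Y| = 0.00290 S → |Z| = 1/|Y| = 345 Ω, ∠Z = −∠Y = -79.0°
I = V/|Z| = 1.6/345 = 4.64 mA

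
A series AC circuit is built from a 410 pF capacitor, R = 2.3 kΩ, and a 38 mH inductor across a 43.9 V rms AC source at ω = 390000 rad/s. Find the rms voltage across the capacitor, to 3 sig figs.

31.0 V

X_L = ωL = 14800 Ω
X_C = 1/(ωC) = 6250 Ω
Net reactance X = X_L − X_C = 8570 Ω
Z = 2300 + j8570 Ω
|Z| = √(2300² + 8570²) = 8870 Ω
I = V/|Z| = 4.95 mA
V_C = I·|Z_C| = 0.00495 × 6250 = 31.0 V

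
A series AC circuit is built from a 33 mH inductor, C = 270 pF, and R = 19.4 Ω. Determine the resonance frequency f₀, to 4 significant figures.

53.32 kHz

ω₀ = 1/√(LC) = 1/√(0.033 × 2.7e-10) = 335000 rad/s
f₀ = ω₀/(2π) = 53.32 kHz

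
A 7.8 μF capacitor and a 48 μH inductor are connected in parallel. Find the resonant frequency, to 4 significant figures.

8.225 kHz

ω₀ = 1/√(LC) = 1/√(4.8e-05 × 7.8e-06) = 51680 rad/s
f₀ = ω₀/(2π) = 8.225 kHz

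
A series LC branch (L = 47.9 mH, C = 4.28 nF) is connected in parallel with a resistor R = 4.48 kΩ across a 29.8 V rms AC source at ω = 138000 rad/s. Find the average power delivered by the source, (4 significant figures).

198.2 mW

X_L = ωL = 6610 Ω
X_C = 1/(ωC) = 1693 Ω
Branch 1: Z₁ = R = 4480 Ω
Branch 2 (series LC): Z₂ = j(X_L − X_C) = j4917 Ω
Parallel: Z = Z₁Z₂/(Z₁+Z₂), |Z| = 3312 Ω, ∠Z = 42.34°
I = V/|Z| = 8.999 mA
P = VI cos φ = 29.8 × 0.008999 × cos(42.34°) = 198.2 mW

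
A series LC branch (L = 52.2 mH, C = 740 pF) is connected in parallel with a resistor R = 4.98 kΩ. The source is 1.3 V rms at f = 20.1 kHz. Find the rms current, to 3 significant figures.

ω = 2πf = 126300 rad/s
X_L = ωL = 6590 Ω
X_C = 1/(ωC) = 10700 Ω
Branch 1: Z₁ = R = 4980 Ω
Branch 2 (series LC): Z₂ = j(X_L − X_C) = −j4110 Ω
Parallel: Z = Z₁Z₂/(Z₁+Z₂), |Z| = 3170 Ω, ∠Z = -50.5°
I = V/|Z| = 1.3/3170 = 410 μA

410 μA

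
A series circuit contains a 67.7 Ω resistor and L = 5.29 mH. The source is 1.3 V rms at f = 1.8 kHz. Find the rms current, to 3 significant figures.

14.4 mA

ω = 2πf = 11310 rad/s
X_L = ωL = 59.8 Ω
Z = 67.7 + j59.8 Ω
|Z| = √(67.7² + 59.8²) = 90.3 Ω
I = V/|Z| = 1.3/90.3 = 14.4 mA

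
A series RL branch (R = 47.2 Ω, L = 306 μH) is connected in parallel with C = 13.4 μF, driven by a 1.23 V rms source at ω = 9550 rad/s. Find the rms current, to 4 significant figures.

X_L = ωL = 2.922 Ω
X_C = 1/(ωC) = 7.814 Ω
Branch 1 (R+jX_L): Z₁ = 47.20 + j2.922 Ω, |Z₁| = 47.29 Ω
Branch 2 (−jX_C): Z₂ = −j7.814 Ω
Parallel: Z = Z₁Z₂/(Z₁+Z₂), |Z| = 7.788 Ω, ∠Z = -80.54°
I = V/|Z| = 1.23/7.788 = 157.9 mA

157.9 mA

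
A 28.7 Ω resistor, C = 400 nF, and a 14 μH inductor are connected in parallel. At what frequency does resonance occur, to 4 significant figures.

67.26 kHz

ω₀ = 1/√(LC) = 1/√(1.4e-05 × 4e-07) = 422600 rad/s
f₀ = ω₀/(2π) = 67.26 kHz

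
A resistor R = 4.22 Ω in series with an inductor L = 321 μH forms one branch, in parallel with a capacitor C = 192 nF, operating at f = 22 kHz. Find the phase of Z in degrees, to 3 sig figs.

ω = 2πf = 138200 rad/s
X_L = ωL = 44.4 Ω
X_C = 1/(ωC) = 37.7 Ω
Branch 1 (R+jX_L): Z₁ = 4.22 + j44.4 Ω, |Z₁| = 44.6 Ω
Branch 2 (−jX_C): Z₂ = −j37.7 Ω
Parallel: Z = Z₁Z₂/(Z₁+Z₂), |Z| = 212 Ω, ∠Z = -63.2°

-63.2°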